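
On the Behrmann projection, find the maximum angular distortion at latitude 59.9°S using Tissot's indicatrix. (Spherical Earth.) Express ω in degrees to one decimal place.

The Behrmann projection is cylindrical equal-area with φ₀ = 30°. Cylindrical equal-area (φ₀ = 30°): h = cos φ / cos 30° along meridians, k = cos 30° / cos φ along parallels; h·k = 1.
At 59.9°: h = 0.5791, k = 1.727; principal scales a = 1.727, b = 0.5791.
sin(ω/2) = (a − b)/(a + b) = 1.148/2.306 = 0.4977, so ω = 2 arcsin(0.4977) ≈ 59.7°.

59.7°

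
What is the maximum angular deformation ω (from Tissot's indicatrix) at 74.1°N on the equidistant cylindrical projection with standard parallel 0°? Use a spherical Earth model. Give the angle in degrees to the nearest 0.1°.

Plate carrée maps x = Rλ, y = Rφ. The meridian scale is h = 1 and the parallel scale is k = 1/cos φ = sec φ.
At 74.1°: h = 1.000, k = 3.650; principal scales a = 3.650, b = 1.000.
sin(ω/2) = (a − b)/(a + b) = 2.650/4.650 = 0.5699, so ω = 2 arcsin(0.5699) ≈ 69.5°.

69.5°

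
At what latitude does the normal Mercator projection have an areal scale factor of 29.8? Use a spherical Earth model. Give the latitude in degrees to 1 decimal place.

Mercator areal scale is sec²φ.
sec²φ = 29.8  ⇒  cos²φ = 0.03356  ⇒  cos φ = 0.1832.
φ = arccos(0.1832) ≈ 79.4°.

79.4°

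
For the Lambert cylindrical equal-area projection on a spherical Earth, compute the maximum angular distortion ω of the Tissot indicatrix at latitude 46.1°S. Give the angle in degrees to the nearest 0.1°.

The Lambert cylindrical equal-area projection is the cylindrical equal-area projection with its standard parallel at the equator (φ₀ = 0). A cylindrical equal-area projection with standard parallel φ₀ has meridian scale h = cos φ / cos φ₀ and parallel scale k = cos φ₀ / cos φ (so areas are preserved, h·k = 1).
At 46.1°: h = 0.6934, k = 1.442; principal scales a = 1.442, b = 0.6934.
sin(ω/2) = (a − b)/(a + b) = 0.7488/2.136 = 0.3506, so ω = 2 arcsin(0.3506) ≈ 41.0°.

41.0°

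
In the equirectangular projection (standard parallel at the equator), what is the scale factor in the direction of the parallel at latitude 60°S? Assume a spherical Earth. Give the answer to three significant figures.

For the equirectangular projection with φ₀ = 0 (plate carrée), h = 1 along meridians and k = sec φ along parallels.
k = 1/cos 60° = 1/0.5000 = 2.000.

2.00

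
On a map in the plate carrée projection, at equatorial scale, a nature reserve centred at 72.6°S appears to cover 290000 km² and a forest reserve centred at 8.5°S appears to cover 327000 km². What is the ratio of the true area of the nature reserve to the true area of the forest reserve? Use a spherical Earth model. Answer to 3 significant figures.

0.268

Plate carrée has h = 1 and k = sec φ, giving areal scale sec φ; true area = (apparent area) · cos φ.
True area of nature reserve: 290000 × cos(72.6°) = 290000 × 0.2990 = 86720 km².
True area of forest reserve: 327000 × cos(8.5°) = 327000 × 0.9890 = 323400 km².
Ratio = 86720 / 323400 ≈ 0.268.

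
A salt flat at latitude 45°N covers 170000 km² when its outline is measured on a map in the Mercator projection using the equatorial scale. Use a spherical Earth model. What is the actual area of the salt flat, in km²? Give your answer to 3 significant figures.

For Mercator, h = k = sec φ (a conformal cylindrical projection has a single point scale, 1/cos φ).
Areal scale = k² = sec²φ = 1/cos²(45°) = 1/0.7071² = 2.000.
True area = apparent / (areal scale) = 170000 / 2.000 ≈ 85000 km².

85000 km²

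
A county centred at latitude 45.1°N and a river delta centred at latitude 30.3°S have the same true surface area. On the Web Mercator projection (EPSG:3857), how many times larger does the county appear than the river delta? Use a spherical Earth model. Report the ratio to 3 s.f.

1.50

Mercator areal scale is sec²φ.
At 45.1°: sec²(45.1°) = 1/0.7059² = 2.007.
At 30.3°: sec²(30.3°) = 1/0.8634² = 1.341.
Ratio = 2.007/1.341 = cos²(30.3°)/cos²(45.1°) ≈ 1.50.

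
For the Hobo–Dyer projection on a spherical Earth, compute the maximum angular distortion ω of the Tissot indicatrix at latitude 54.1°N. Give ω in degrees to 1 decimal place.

34.1°

The Hobo–Dyer projection is cylindrical equal-area with φ₀ = 37.5°. For cylindrical equal-area with standard parallel φ₀, h = cos φ / cos φ₀ and k = cos φ₀ / cos φ, so h·k = 1.
At 54.1°: h = 0.7391, k = 1.353; principal scales a = 1.353, b = 0.7391.
sin(ω/2) = (a − b)/(a + b) = 0.6139/2.092 = 0.2934, so ω = 2 arcsin(0.2934) ≈ 34.1°.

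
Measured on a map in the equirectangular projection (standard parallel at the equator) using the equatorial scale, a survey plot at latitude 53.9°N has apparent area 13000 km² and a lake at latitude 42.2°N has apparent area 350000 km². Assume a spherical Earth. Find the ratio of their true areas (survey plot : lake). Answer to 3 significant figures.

0.0295

On the plate carrée, areal scale = h·k = 1 × sec φ, so true area = apparent × cos φ.
True area of survey plot: 13000 × cos(53.9°) = 13000 × 0.5892 = 7660 km².
True area of lake: 350000 × cos(42.2°) = 350000 × 0.7408 = 259300 km².
Ratio = 7660 / 259300 ≈ 0.0295.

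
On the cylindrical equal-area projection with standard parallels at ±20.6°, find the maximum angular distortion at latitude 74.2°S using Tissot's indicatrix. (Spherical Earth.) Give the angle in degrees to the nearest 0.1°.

For cylindrical equal-area with standard parallel φ₀, h = cos φ / cos φ₀ and k = cos φ₀ / cos φ, so h·k = 1.
At 74.2°: h = 0.2909, k = 3.438; principal scales a = 3.438, b = 0.2909.
sin(ω/2) = (a − b)/(a + b) = 3.147/3.729 = 0.8440, so ω = 2 arcsin(0.8440) ≈ 115.1°.

115.1°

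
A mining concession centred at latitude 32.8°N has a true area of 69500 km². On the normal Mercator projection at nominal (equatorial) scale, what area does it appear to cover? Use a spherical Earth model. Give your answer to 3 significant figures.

98400 km²

Mercator is conformal, so the point scale is isotropic: h = k = sec φ = 1/cos φ.
Areal scale = k² = sec²φ = 1/cos²(32.8°) = 1/0.8406² = 1.415.
Apparent area = 69500 × 1.415 ≈ 98400 km².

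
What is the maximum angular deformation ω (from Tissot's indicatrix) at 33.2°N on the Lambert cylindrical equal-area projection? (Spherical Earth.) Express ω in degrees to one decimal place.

The Lambert cylindrical equal-area projection is the cylindrical equal-area projection with its standard parallel at the equator (φ₀ = 0). Cylindrical equal-area (φ₀ = 0°): h = cos φ / cos 0° along meridians, k = cos 0° / cos φ along parallels; h·k = 1.
At 33.2°: h = 0.8368, k = 1.195; principal scales a = 1.195, b = 0.8368.
sin(ω/2) = (a − b)/(a + b) = 0.3583/2.032 = 0.1763, so ω = 2 arcsin(0.1763) ≈ 20.3°.

20.3°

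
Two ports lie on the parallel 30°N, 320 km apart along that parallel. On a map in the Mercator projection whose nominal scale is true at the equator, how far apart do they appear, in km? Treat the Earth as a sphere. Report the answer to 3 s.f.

370 km

Mercator is conformal, so the point scale is isotropic: h = k = sec φ = 1/cos φ.
Along the parallel, k = sec 30° = 1/0.8660 = 1.155.
Map distance = 320 × 1.155 ≈ 370 km.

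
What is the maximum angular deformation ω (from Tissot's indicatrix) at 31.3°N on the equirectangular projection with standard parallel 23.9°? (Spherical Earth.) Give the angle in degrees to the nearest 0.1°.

The equidistant cylindrical projection with φ₀ = 23.9° has h = 1 (meridians true) and k = cos φ₀ / cos φ along parallels.
At 31.3°: h = 1.000, k = 1.070; principal scales a = 1.070, b = 1.000.
sin(ω/2) = (a − b)/(a + b) = 0.06998/2.070 = 0.03381, so ω = 2 arcsin(0.03381) ≈ 3.9°.

3.9°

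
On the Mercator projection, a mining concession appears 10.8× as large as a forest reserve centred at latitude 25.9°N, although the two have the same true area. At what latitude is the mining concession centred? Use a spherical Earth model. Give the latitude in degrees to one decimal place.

74.1°

For equal true areas on Mercator, apparent areas scale as sec²φ, so the ratio is cos²φ₂ / cos²φ₁.
cos²φ₂ / cos²φ₁ = 10.8  ⇒  cos φ₁ = cos 25.9° / √10.8 = 0.8996/3.286 = 0.2737.
φ₁ = arccos(0.2737) ≈ 74.1°.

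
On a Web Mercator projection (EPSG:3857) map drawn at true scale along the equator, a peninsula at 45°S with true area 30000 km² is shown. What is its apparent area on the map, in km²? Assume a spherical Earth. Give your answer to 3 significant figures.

Mercator is conformal, so the point scale is isotropic: h = k = sec φ = 1/cos φ.
Areal scale = k² = sec²φ = 1/cos²(45°) = 1/0.7071² = 2.000.
Apparent area = 30000 × 2.000 ≈ 60000 km².

60000 km²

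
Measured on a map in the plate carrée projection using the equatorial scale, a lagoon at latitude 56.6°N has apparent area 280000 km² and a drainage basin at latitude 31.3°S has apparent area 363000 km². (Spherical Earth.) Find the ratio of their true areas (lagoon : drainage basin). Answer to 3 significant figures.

0.497

On the plate carrée, areal scale = h·k = 1 × sec φ, so true area = apparent × cos φ.
True area of lagoon: 280000 × cos(56.6°) = 280000 × 0.5505 = 154100 km².
True area of drainage basin: 363000 × cos(31.3°) = 363000 × 0.8545 = 310200 km².
Ratio = 154100 / 310200 ≈ 0.497.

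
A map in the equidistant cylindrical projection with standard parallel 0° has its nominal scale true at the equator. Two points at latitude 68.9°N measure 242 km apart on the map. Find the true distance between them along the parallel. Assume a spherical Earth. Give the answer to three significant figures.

Plate carrée maps x = Rλ, y = Rφ. The meridian scale is h = 1 and the parallel scale is k = 1/cos φ = sec φ.
Along the parallel at 68.9°, map distances are exaggerated by k = sec 68.9° = 2.778.
True distance = 242 / 2.778 = 242 × cos 68.9° ≈ 87.1 km.

87.1 km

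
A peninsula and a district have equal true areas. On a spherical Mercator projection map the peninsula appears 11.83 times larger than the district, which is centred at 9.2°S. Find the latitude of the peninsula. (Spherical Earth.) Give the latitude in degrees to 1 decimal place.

On Mercator, (apparent₁)/(apparent₂) = sec²φ₁ / sec²φ₂ when true areas are equal.
cos²φ₂ / cos²φ₁ = 11.83  ⇒  cos φ₁ = cos 9.2° / √11.83 = 0.9871/3.439 = 0.2870.
φ₁ = arccos(0.2870) ≈ 73.3°.

73.3°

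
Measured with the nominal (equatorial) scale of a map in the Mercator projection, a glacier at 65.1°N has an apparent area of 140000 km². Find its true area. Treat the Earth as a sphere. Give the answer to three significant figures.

24800 km²

For Mercator, h = k = sec φ (a conformal cylindrical projection has a single point scale, 1/cos φ).
Areal scale = k² = sec²φ = 1/cos²(65.1°) = 1/0.4210² = 5.641.
True area = apparent / (areal scale) = 140000 / 5.641 ≈ 24800 km².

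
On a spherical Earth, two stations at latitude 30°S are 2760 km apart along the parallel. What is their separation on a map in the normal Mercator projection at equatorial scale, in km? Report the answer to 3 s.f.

3190 km

The Mercator projection is conformal; its linear scale factor is the same in every direction and equals sec φ = 1/cos φ.
Along the parallel, k = sec 30° = 1/0.8660 = 1.155.
Map distance = 2760 × 1.155 ≈ 3190 km.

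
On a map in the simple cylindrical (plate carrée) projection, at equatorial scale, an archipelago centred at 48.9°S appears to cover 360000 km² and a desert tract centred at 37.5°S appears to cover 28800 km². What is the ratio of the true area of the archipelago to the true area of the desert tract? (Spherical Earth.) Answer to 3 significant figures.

10.4

On the plate carrée, areal scale = h·k = 1 × sec φ, so true area = apparent × cos φ.
True area of archipelago: 360000 × cos(48.9°) = 360000 × 0.6574 = 236700 km².
True area of desert tract: 28800 × cos(37.5°) = 28800 × 0.7934 = 22850 km².
Ratio = 236700 / 22850 ≈ 10.4.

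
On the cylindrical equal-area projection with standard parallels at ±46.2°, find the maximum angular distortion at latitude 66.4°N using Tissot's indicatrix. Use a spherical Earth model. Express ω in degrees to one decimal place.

A cylindrical equal-area projection with standard parallel φ₀ has meridian scale h = cos φ / cos φ₀ and parallel scale k = cos φ₀ / cos φ (so areas are preserved, h·k = 1).
At 66.4°: h = 0.5784, k = 1.729; principal scales a = 1.729, b = 0.5784.
sin(ω/2) = (a − b)/(a + b) = 1.150/2.307 = 0.4986, so ω = 2 arcsin(0.4986) ≈ 59.8°.

59.8°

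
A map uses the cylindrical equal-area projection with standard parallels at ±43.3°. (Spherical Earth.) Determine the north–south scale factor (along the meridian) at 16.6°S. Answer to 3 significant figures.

Cylindrical equal-area (φ₀ = 43.3°): h = cos φ / cos 43.3° along meridians, k = cos 43.3° / cos φ along parallels; h·k = 1.
h = cos 16.6° / cos 43.3° = 0.9583/0.7278 = 1.317.

1.32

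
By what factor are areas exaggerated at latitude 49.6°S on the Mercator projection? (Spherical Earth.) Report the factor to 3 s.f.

2.38

The Mercator projection is conformal; its linear scale factor is the same in every direction and equals sec φ = 1/cos φ.
Areal scale = k² = sec²φ = 1/cos²(49.6°) = 1/0.6481² = 2.381.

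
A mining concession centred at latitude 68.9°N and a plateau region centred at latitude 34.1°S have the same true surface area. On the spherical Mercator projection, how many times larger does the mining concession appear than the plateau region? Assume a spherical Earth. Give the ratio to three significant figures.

Mercator is conformal with k = sec φ, so areal scale = k² = sec²φ.
At 68.9°: sec²(68.9°) = 1/0.3600² = 7.716.
At 34.1°: sec²(34.1°) = 1/0.8281² = 1.458.
Ratio = 7.716/1.458 = cos²(34.1°)/cos²(68.9°) ≈ 5.29.

5.29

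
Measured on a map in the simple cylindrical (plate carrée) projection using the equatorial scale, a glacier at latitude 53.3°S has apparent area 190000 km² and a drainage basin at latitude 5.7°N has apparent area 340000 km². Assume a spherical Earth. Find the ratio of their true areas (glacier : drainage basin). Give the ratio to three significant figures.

Plate carrée has h = 1 and k = sec φ, giving areal scale sec φ; true area = (apparent area) · cos φ.
True area of glacier: 190000 × cos(53.3°) = 190000 × 0.5976 = 113500 km².
True area of drainage basin: 340000 × cos(5.7°) = 340000 × 0.9951 = 338300 km².
Ratio = 113500 / 338300 ≈ 0.336.

0.336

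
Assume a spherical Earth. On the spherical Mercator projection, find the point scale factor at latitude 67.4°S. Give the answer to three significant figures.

2.60

The Mercator projection is conformal; its linear scale factor is the same in every direction and equals sec φ = 1/cos φ.
k = 1/cos 67.4° = 1/0.3843 = 2.602.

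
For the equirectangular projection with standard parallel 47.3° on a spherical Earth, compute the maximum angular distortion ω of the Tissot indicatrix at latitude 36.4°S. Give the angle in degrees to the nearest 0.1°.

With standard parallel φ₀ = 47.3°, the equirectangular projection gives x = Rλ cos φ₀, y = Rφ, so h = 1 and k = cos 47.3° / cos φ.
At 36.4°: h = 1.000, k = 0.8425; principal scales a = 1.000, b = 0.8425.
sin(ω/2) = (a − b)/(a + b) = 0.1575/1.843 = 0.08545, so ω = 2 arcsin(0.08545) ≈ 9.8°.

9.8°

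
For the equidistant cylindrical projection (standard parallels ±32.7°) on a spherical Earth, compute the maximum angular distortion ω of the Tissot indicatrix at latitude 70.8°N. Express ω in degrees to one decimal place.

52.0°

In the equirectangular projection with standard parallel φ₀ = 32.7° (x = Rλ cos φ₀, y = Rφ), meridians are true-scale (h = 1) and the parallel scale is k = cos φ₀ / cos φ.
At 70.8°: h = 1.000, k = 2.559; principal scales a = 2.559, b = 1.000.
sin(ω/2) = (a − b)/(a + b) = 1.559/3.559 = 0.4380, so ω = 2 arcsin(0.4380) ≈ 52.0°.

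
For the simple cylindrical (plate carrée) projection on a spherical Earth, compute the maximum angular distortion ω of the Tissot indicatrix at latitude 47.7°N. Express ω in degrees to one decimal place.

22.5°

For the equirectangular projection with φ₀ = 0 (plate carrée), h = 1 along meridians and k = sec φ along parallels.
At 47.7°: h = 1.000, k = 1.486; principal scales a = 1.486, b = 1.000.
sin(ω/2) = (a − b)/(a + b) = 0.4859/2.486 = 0.1954, so ω = 2 arcsin(0.1954) ≈ 22.5°.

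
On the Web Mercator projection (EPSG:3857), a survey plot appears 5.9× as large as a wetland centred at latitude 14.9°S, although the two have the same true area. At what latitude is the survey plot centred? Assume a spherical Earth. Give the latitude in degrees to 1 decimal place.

66.6°

On Mercator, (apparent₁)/(apparent₂) = sec²φ₁ / sec²φ₂ when true areas are equal.
cos²φ₂ / cos²φ₁ = 5.9  ⇒  cos φ₁ = cos 14.9° / √5.9 = 0.9664/2.429 = 0.3979.
φ₁ = arccos(0.3979) ≈ 66.6°.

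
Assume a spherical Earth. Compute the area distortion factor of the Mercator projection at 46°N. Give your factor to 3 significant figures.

For Mercator, h = k = sec φ (a conformal cylindrical projection has a single point scale, 1/cos φ).
Areal scale = k² = sec²φ = 1/cos²(46°) = 1/0.6947² = 2.072.

2.07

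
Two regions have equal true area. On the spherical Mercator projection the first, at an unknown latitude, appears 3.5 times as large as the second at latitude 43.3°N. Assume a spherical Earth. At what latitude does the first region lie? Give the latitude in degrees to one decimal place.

On Mercator, (apparent₁)/(apparent₂) = sec²φ₁ / sec²φ₂ when true areas are equal.
cos²φ₂ / cos²φ₁ = 3.5  ⇒  cos φ₁ = cos 43.3° / √3.5 = 0.7278/1.871 = 0.3890.
φ₁ = arccos(0.3890) ≈ 67.1°.

67.1°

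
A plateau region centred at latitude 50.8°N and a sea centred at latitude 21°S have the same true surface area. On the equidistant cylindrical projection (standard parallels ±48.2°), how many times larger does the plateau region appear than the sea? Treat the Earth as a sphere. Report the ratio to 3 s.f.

1.48

With standard parallel φ₀ = 48.2°, the equirectangular projection gives x = Rλ cos φ₀, y = Rφ, so h = 1 and k = cos 48.2° / cos φ.
Areal scale at 50.8°: h·k = 1.000 × 1.055 = 1.055.
Areal scale at 21°: h·k = 1.000 × 0.7140 = 0.7140.
Ratio = 1.055/0.7140 ≈ 1.48.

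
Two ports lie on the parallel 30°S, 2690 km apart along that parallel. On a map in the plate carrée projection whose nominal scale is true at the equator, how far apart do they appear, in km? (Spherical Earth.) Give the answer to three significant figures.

For the equirectangular projection with φ₀ = 0 (plate carrée), h = 1 along meridians and k = sec φ along parallels.
Along the parallel, k = sec 30° = 1/0.8660 = 1.155.
Map distance = 2690 × 1.155 ≈ 3110 km.

3110 km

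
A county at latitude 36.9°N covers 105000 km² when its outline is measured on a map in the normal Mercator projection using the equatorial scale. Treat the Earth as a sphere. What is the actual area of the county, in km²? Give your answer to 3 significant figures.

67100 km²

Mercator is conformal, so the point scale is isotropic: h = k = sec φ = 1/cos φ.
Areal scale = k² = sec²φ = 1/cos²(36.9°) = 1/0.7997² = 1.564.
True area = apparent / (areal scale) = 105000 / 1.564 ≈ 67100 km².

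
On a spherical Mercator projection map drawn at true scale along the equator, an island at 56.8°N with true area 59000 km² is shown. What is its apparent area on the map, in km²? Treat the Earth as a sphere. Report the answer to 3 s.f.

197000 km²

For Mercator, h = k = sec φ (a conformal cylindrical projection has a single point scale, 1/cos φ).
Areal scale = k² = sec²φ = 1/cos²(56.8°) = 1/0.5476² = 3.335.
Apparent area = 59000 × 3.335 ≈ 197000 km².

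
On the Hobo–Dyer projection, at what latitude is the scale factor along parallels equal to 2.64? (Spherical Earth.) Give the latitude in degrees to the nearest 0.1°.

72.5°

Hobo–Dyer is a cylindrical equal-area projection with standard parallels at ±37.5°. For cylindrical equal-area with standard parallel φ₀, h = cos φ / cos φ₀ and k = cos φ₀ / cos φ, so h·k = 1.
k = cos φ₀ / cos φ = 2.64  ⇒  cos φ = cos 37.5° / 2.64 = 0.3005.
φ = arccos(0.3005) ≈ 72.5°.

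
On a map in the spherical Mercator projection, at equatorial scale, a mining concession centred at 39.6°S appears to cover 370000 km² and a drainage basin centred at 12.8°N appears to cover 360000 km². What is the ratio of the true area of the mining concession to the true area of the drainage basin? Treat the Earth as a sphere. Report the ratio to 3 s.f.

Since Mercator area scale is 1/cos²φ, the true area equals the apparent area multiplied by cos²φ.
True area of mining concession: 370000 × cos²(39.6°) = 370000 × 0.5937 = 219700 km².
True area of drainage basin: 360000 × cos²(12.8°) = 360000 × 0.9509 = 342300 km².
Ratio = 219700 / 342300 ≈ 0.642.

0.642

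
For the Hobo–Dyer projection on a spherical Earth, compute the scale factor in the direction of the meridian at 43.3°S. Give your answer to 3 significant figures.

The Hobo–Dyer projection is cylindrical equal-area with φ₀ = 37.5°. Cylindrical equal-area (φ₀ = 37.5°): h = cos φ / cos 37.5° along meridians, k = cos 37.5° / cos φ along parallels; h·k = 1.
h = cos 43.3° / cos 37.5° = 0.7278/0.7934 = 0.9173.

0.917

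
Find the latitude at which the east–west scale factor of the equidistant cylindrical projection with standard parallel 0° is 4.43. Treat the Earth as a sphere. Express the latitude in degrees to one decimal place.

Plate carrée: h = 1, k = sec φ along parallels.
sec φ = 4.43  ⇒  cos φ = 0.2257  ⇒  φ ≈ 77.0°.

77.0°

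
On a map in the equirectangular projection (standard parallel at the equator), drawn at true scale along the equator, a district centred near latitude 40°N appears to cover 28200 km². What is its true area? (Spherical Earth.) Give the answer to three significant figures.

For the equirectangular projection with φ₀ = 0 (plate carrée), h = 1 along meridians and k = sec φ along parallels.
Areal scale = h·k = 1 × sec φ; at 40°, h = 1.000, k = 1.305, so h·k = 1.305.
True area = apparent / (areal scale) = 28200 / 1.305 ≈ 21600 km².

21600 km²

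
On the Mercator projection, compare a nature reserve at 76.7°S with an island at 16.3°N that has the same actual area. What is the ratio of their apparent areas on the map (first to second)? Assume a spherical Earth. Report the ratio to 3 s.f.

17.4

On Mercator, area is exaggerated by sec²φ = 1/cos²φ.
At 76.7°: sec²(76.7°) = 1/0.2300² = 18.90.
At 16.3°: sec²(16.3°) = 1/0.9598² = 1.086.
Ratio = 18.90/1.086 = cos²(16.3°)/cos²(76.7°) ≈ 17.4.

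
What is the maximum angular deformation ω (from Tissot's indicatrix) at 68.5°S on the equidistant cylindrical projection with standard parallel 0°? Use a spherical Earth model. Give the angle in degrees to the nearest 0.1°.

55.2°

In the plate carrée (x = Rλ, y = Rφ), meridians are true-scale (h = 1) and parallels are stretched by k = sec φ.
At 68.5°: h = 1.000, k = 2.729; principal scales a = 2.729, b = 1.000.
sin(ω/2) = (a − b)/(a + b) = 1.729/3.729 = 0.4636, so ω = 2 arcsin(0.4636) ≈ 55.2°.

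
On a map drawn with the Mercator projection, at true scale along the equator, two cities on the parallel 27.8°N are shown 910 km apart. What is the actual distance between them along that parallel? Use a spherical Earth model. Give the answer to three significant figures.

805 km

The Mercator projection is conformal; its linear scale factor is the same in every direction and equals sec φ = 1/cos φ.
Along the parallel at 27.8°, map distances are exaggerated by k = sec 27.8° = 1.130.
True distance = 910 / 1.130 = 910 × cos 27.8° ≈ 805 km.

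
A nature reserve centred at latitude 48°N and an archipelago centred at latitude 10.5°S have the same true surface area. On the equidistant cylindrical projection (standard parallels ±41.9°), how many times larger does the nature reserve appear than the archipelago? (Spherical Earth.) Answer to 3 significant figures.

With standard parallel φ₀ = 41.9°, the equirectangular projection gives x = Rλ cos φ₀, y = Rφ, so h = 1 and k = cos 41.9° / cos φ.
Areal scale at 48°: h·k = 1.000 × 1.112 = 1.112.
Areal scale at 10.5°: h·k = 1.000 × 0.7570 = 0.7570.
Ratio = 1.112/0.7570 ≈ 1.47.

1.47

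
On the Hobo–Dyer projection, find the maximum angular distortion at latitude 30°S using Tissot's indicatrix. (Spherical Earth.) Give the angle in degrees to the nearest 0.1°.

Hobo–Dyer is a cylindrical equal-area projection with standard parallels at ±37.5°. Cylindrical equal-area (φ₀ = 37.5°): h = cos φ / cos 37.5° along meridians, k = cos 37.5° / cos φ along parallels; h·k = 1.
At 30°: h = 1.092, k = 0.9161; principal scales a = 1.092, b = 0.9161.
sin(ω/2) = (a − b)/(a + b) = 0.1755/2.008 = 0.08742, so ω = 2 arcsin(0.08742) ≈ 10.0°.

10.0°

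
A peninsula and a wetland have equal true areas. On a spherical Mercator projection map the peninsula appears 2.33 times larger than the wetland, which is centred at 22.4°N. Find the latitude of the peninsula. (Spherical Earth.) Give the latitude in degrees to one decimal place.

52.7°

On Mercator, (apparent₁)/(apparent₂) = sec²φ₁ / sec²φ₂ when true areas are equal.
cos²φ₂ / cos²φ₁ = 2.33  ⇒  cos φ₁ = cos 22.4° / √2.33 = 0.9245/1.526 = 0.6057.
φ₁ = arccos(0.6057) ≈ 52.7°.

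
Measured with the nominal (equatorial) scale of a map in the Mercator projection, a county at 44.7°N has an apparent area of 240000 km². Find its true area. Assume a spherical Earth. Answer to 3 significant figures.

121000 km²

For Mercator, h = k = sec φ (a conformal cylindrical projection has a single point scale, 1/cos φ).
Areal scale = k² = sec²φ = 1/cos²(44.7°) = 1/0.7108² = 1.979.
True area = apparent / (areal scale) = 240000 / 1.979 ≈ 121000 km².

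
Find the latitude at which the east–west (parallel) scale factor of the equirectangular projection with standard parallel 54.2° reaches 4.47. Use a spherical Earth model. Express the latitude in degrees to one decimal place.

In the equirectangular projection with standard parallel φ₀ = 54.2° (x = Rλ cos φ₀, y = Rφ), meridians are true-scale (h = 1) and the parallel scale is k = cos φ₀ / cos φ.
k = cos φ₀ / cos φ = 4.47  ⇒  cos φ = cos 54.2° / 4.47 = 0.1309.
φ = arccos(0.1309) ≈ 82.5°.

82.5°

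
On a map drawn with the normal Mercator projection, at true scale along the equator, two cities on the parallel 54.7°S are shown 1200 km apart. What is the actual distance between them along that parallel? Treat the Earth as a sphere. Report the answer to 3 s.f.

693 km

Mercator is conformal, so the point scale is isotropic: h = k = sec φ = 1/cos φ.
Along the parallel at 54.7°, map distances are exaggerated by k = sec 54.7° = 1.731.
True distance = 1200 / 1.731 = 1200 × cos 54.7° ≈ 693 km.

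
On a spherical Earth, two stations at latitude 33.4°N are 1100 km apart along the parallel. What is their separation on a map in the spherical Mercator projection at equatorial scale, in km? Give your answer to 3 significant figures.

The Mercator projection is conformal; its linear scale factor is the same in every direction and equals sec φ = 1/cos φ.
Along the parallel, k = sec 33.4° = 1/0.8348 = 1.198.
Map distance = 1100 × 1.198 ≈ 1320 km.

1320 km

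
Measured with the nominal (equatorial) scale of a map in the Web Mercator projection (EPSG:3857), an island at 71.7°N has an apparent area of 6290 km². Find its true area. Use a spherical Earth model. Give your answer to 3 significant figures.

The Mercator projection is conformal; its linear scale factor is the same in every direction and equals sec φ = 1/cos φ.
Areal scale = k² = sec²φ = 1/cos²(71.7°) = 1/0.3140² = 10.14.
True area = apparent / (areal scale) = 6290 / 10.14 ≈ 620 km².

620 km²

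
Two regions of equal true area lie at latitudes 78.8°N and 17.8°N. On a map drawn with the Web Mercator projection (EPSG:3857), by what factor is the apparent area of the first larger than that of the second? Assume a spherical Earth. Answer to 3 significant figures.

24.0

On Mercator, area is exaggerated by sec²φ = 1/cos²φ.
At 78.8°: sec²(78.8°) = 1/0.1942² = 26.51.
At 17.8°: sec²(17.8°) = 1/0.9521² = 1.103.
Ratio = 26.51/1.103 = cos²(17.8°)/cos²(78.8°) ≈ 24.0.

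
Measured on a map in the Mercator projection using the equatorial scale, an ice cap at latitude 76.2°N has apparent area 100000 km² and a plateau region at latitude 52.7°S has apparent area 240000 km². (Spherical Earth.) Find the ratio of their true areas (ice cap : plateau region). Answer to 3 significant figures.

On Mercator the areal scale is sec²φ, so true area = apparent × cos²φ.
True area of ice cap: 100000 × cos²(76.2°) = 100000 × 0.05690 = 5690 km².
True area of plateau region: 240000 × cos²(52.7°) = 240000 × 0.3672 = 88130 km².
Ratio = 5690 / 88130 ≈ 0.0646.

0.0646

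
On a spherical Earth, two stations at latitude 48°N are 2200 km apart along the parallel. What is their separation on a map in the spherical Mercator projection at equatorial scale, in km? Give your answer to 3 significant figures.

The Mercator projection is conformal; its linear scale factor is the same in every direction and equals sec φ = 1/cos φ.
Along the parallel, k = sec 48° = 1/0.6691 = 1.494.
Map distance = 2200 × 1.494 ≈ 3290 km.

3290 km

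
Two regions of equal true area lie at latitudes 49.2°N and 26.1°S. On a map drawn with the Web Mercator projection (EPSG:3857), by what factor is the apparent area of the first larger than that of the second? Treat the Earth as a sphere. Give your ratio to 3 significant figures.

Mercator is conformal with k = sec φ, so areal scale = k² = sec²φ.
At 49.2°: sec²(49.2°) = 1/0.6534² = 2.342.
At 26.1°: sec²(26.1°) = 1/0.8980² = 1.240.
Ratio = 2.342/1.240 = cos²(26.1°)/cos²(49.2°) ≈ 1.89.

1.89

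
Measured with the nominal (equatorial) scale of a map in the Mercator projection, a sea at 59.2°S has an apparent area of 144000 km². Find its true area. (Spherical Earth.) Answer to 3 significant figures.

The Mercator projection is conformal; its linear scale factor is the same in every direction and equals sec φ = 1/cos φ.
Areal scale = k² = sec²φ = 1/cos²(59.2°) = 1/0.5120² = 3.814.
True area = apparent / (areal scale) = 144000 / 3.814 ≈ 37800 km².

37800 km²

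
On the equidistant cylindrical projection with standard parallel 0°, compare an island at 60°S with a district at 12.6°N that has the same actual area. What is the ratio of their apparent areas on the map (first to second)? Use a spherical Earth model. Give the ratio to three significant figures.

1.95

Plate carrée maps x = Rλ, y = Rφ. The meridian scale is h = 1 and the parallel scale is k = 1/cos φ = sec φ.
Areal scale at 60°: h·k = 1.000 × 2.000 = 2.000.
Areal scale at 12.6°: h·k = 1.000 × 1.025 = 1.025.
Ratio = 2.000/1.025 ≈ 1.95.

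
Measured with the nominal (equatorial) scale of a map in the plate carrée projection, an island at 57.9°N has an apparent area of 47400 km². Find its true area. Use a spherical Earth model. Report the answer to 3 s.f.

25200 km²

Plate carrée maps x = Rλ, y = Rφ. The meridian scale is h = 1 and the parallel scale is k = 1/cos φ = sec φ.
Areal scale = h·k = 1 × sec φ; at 57.9°, h = 1.000, k = 1.882, so h·k = 1.882.
True area = apparent / (areal scale) = 47400 / 1.882 ≈ 25200 km².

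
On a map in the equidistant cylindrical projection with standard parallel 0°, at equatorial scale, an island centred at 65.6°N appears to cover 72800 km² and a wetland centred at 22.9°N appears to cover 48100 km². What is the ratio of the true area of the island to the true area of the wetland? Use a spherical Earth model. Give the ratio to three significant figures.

Plate carrée has h = 1 and k = sec φ, giving areal scale sec φ; true area = (apparent area) · cos φ.
True area of island: 72800 × cos(65.6°) = 72800 × 0.4131 = 30070 km².
True area of wetland: 48100 × cos(22.9°) = 48100 × 0.9212 = 44310 km².
Ratio = 30070 / 44310 ≈ 0.679.

0.679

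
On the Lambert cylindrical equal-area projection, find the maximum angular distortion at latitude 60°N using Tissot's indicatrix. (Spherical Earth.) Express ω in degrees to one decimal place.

73.7°

The Lambert cylindrical equal-area projection is the cylindrical equal-area projection with its standard parallel at the equator (φ₀ = 0). A cylindrical equal-area projection with standard parallel φ₀ has meridian scale h = cos φ / cos φ₀ and parallel scale k = cos φ₀ / cos φ (so areas are preserved, h·k = 1).
At 60°: h = 0.5000, k = 2.000; principal scales a = 2.000, b = 0.5000.
sin(ω/2) = (a − b)/(a + b) = 1.500/2.500 = 0.6000, so ω = 2 arcsin(0.6000) ≈ 73.7°.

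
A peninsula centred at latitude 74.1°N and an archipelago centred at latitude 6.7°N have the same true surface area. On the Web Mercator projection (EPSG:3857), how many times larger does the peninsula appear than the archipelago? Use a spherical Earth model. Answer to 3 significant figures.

Mercator is conformal with k = sec φ, so areal scale = k² = sec²φ.
At 74.1°: sec²(74.1°) = 1/0.2740² = 13.32.
At 6.7°: sec²(6.7°) = 1/0.9932² = 1.014.
Ratio = 13.32/1.014 = cos²(6.7°)/cos²(74.1°) ≈ 13.1.

13.1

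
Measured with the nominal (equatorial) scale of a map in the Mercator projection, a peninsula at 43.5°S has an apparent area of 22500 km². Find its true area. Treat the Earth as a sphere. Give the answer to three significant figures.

The Mercator projection is conformal; its linear scale factor is the same in every direction and equals sec φ = 1/cos φ.
Areal scale = k² = sec²φ = 1/cos²(43.5°) = 1/0.7254² = 1.901.
True area = apparent / (areal scale) = 22500 / 1.901 ≈ 11800 km².

11800 km²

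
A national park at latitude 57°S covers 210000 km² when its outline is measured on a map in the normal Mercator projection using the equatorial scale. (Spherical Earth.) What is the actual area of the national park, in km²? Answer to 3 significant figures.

62300 km²

For Mercator, h = k = sec φ (a conformal cylindrical projection has a single point scale, 1/cos φ).
Areal scale = k² = sec²φ = 1/cos²(57°) = 1/0.5446² = 3.371.
True area = apparent / (areal scale) = 210000 / 3.371 ≈ 62300 km².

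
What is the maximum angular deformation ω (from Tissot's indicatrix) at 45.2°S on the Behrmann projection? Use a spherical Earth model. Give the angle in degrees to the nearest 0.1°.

23.5°

Behrmann is a cylindrical equal-area projection with standard parallels at ±30°. For cylindrical equal-area with standard parallel φ₀, h = cos φ / cos φ₀ and k = cos φ₀ / cos φ, so h·k = 1.
At 45.2°: h = 0.8136, k = 1.229; principal scales a = 1.229, b = 0.8136.
sin(ω/2) = (a − b)/(a + b) = 0.4154/2.043 = 0.2034, so ω = 2 arcsin(0.2034) ≈ 23.5°.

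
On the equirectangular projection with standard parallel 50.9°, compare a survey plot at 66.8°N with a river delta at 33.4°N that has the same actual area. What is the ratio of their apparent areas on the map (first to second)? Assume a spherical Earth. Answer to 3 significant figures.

2.12

In the equirectangular projection with standard parallel φ₀ = 50.9° (x = Rλ cos φ₀, y = Rφ), meridians are true-scale (h = 1) and the parallel scale is k = cos φ₀ / cos φ.
Areal scale at 66.8°: h·k = 1.000 × 1.601 = 1.601.
Areal scale at 33.4°: h·k = 1.000 × 0.7554 = 0.7554.
Ratio = 1.601/0.7554 ≈ 2.12.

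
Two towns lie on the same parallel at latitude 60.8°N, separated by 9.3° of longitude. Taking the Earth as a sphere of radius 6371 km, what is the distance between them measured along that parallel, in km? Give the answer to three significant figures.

Arc length along a parallel = R cos φ · Δλ (with Δλ in radians).
= 6371 × cos 60.8° × (9.3° × π/180) = 6371 × 0.4879 × 0.1623 ≈ 505 km.

505 km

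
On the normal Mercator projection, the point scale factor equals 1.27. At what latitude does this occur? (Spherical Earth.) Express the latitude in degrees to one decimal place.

38.1°

Mercator scale is k = sec φ = 1/cos φ.
1/cos φ = 1.27  ⇒  cos φ = 0.7874  ⇒  φ = arccos(0.7874) ≈ 38.1°.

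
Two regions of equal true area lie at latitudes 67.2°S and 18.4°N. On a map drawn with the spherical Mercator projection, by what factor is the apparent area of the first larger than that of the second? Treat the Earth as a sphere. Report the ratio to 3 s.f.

Mercator areal scale is sec²φ.
At 67.2°: sec²(67.2°) = 1/0.3875² = 6.659.
At 18.4°: sec²(18.4°) = 1/0.9489² = 1.111.
Ratio = 6.659/1.111 = cos²(18.4°)/cos²(67.2°) ≈ 6.00.

6.00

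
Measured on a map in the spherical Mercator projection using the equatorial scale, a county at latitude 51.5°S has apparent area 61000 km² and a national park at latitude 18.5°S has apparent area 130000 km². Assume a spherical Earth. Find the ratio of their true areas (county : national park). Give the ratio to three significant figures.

0.202

On Mercator the areal scale is sec²φ, so true area = apparent × cos²φ.
True area of county: 61000 × cos²(51.5°) = 61000 × 0.3875 = 23640 km².
True area of national park: 130000 × cos²(18.5°) = 130000 × 0.8993 = 116900 km².
Ratio = 23640 / 116900 ≈ 0.202.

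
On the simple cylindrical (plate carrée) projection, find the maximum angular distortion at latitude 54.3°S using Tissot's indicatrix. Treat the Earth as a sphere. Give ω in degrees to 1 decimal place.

For the equirectangular projection with φ₀ = 0 (plate carrée), h = 1 along meridians and k = sec φ along parallels.
At 54.3°: h = 1.000, k = 1.714; principal scales a = 1.714, b = 1.000.
sin(ω/2) = (a − b)/(a + b) = 0.7137/2.714 = 0.2630, so ω = 2 arcsin(0.2630) ≈ 30.5°.

30.5°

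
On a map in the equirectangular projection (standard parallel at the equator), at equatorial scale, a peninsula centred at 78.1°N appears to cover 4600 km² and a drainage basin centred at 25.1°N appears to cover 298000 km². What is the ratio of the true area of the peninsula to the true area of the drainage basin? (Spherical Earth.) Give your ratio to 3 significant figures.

On the plate carrée, areal scale = h·k = 1 × sec φ, so true area = apparent × cos φ.
True area of peninsula: 4600 × cos(78.1°) = 4600 × 0.2062 = 948.5 km².
True area of drainage basin: 298000 × cos(25.1°) = 298000 × 0.9056 = 269900 km².
Ratio = 948.5 / 269900 ≈ 0.00351.

0.00351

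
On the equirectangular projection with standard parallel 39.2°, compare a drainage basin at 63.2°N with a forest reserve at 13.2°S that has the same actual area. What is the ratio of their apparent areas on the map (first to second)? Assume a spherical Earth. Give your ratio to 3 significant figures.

2.16

The equidistant cylindrical projection with φ₀ = 39.2° has h = 1 (meridians true) and k = cos φ₀ / cos φ along parallels.
Areal scale at 63.2°: h·k = 1.000 × 1.719 = 1.719.
Areal scale at 13.2°: h·k = 1.000 × 0.7960 = 0.7960.
Ratio = 1.719/0.7960 ≈ 2.16.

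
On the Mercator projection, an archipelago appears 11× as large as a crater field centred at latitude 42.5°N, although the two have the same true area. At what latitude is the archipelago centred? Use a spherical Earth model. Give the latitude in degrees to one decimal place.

Mercator areal scale is sec²φ, so apparent-area ratio = sec²φ₁ / sec²φ₂ = cos²φ₂ / cos²φ₁.
cos²φ₂ / cos²φ₁ = 11  ⇒  cos φ₁ = cos 42.5° / √11 = 0.7373/3.317 = 0.2223.
φ₁ = arccos(0.2223) ≈ 77.2°.

77.2°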